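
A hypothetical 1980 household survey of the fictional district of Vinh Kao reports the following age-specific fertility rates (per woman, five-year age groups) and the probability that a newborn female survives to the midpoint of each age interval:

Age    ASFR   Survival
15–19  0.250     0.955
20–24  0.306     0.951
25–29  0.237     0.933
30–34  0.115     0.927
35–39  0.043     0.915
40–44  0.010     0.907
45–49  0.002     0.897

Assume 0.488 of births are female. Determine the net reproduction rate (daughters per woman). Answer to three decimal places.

Proportion female at birth = 0.488.
Survival-weighted fertility by age (5·fₓ·Sₓ):
  15–19: 5 × 0.250 × 0.955 = 1.19375
  20–24: 5 × 0.306 × 0.951 = 1.45503
  25–29: 5 × 0.237 × 0.933 = 1.10561
  30–34: 5 × 0.115 × 0.927 = 0.53303
  35–39: 5 × 0.043 × 0.915 = 0.19673
  40–44: 5 × 0.010 × 0.907 = 0.04535
  45–49: 5 × 0.002 × 0.897 = 0.00897
Sum = 4.53847
NRR = 0.488 × 4.53847 = 2.21477

2.215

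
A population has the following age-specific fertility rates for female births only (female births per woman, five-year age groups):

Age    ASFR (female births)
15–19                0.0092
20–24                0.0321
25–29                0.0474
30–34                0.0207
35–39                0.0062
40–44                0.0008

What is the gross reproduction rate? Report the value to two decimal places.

Sum of female ASFRs = 0.0092 + 0.0321 + 0.0474 + 0.0207 + 0.0062 + 0.0008 = 0.1164
GRR = 5 × 0.1164 = 0.582

0.58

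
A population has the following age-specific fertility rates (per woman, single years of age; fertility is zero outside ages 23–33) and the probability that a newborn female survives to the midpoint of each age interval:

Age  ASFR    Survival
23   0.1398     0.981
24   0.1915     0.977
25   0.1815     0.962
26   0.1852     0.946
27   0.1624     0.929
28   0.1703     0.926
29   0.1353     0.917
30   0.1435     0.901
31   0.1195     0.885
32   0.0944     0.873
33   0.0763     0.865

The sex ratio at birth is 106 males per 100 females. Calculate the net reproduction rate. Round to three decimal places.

0.723

Proportion female at birth = 100 / (100 + 106) = 0.48544.
Survival-weighted fertility by age (1·fₓ·Sₓ):
  23: 1 × 0.1398 × 0.981 = 0.13714
  24: 1 × 0.1915 × 0.977 = 0.18710
  25: 1 × 0.1815 × 0.962 = 0.17460
  26: 1 × 0.1852 × 0.946 = 0.17520
  27: 1 × 0.1624 × 0.929 = 0.15087
  28: 1 × 0.1703 × 0.926 = 0.15770
  29: 1 × 0.1353 × 0.917 = 0.12407
  30: 1 × 0.1435 × 0.901 = 0.12929
  31: 1 × 0.1195 × 0.885 = 0.10576
  32: 1 × 0.0944 × 0.873 = 0.08241
  33: 1 × 0.0763 × 0.865 = 0.06600
Sum = 1.49014
NRR = 0.48544 × 1.49014 = 0.72337
With NRR below 1 the population is below replacement fertility.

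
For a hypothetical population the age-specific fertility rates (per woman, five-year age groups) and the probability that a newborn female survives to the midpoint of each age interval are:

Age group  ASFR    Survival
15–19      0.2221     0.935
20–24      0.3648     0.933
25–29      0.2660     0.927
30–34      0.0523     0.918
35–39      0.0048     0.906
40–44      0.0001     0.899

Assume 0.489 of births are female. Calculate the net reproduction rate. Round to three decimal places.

Proportion female at birth = 0.489.
Each age group contributes 5 × ASFR × survival:
  15–19: 5 × 0.2221 × 0.935 = 1.03832
  20–24: 5 × 0.3648 × 0.933 = 1.70179
  25–29: 5 × 0.2660 × 0.927 = 1.23291
  30–34: 5 × 0.0523 × 0.918 = 0.24006
  35–39: 5 × 0.0048 × 0.906 = 0.02174
  40–44: 5 × 0.0001 × 0.899 = 0.00045
Sum = 4.23527
NRR = 0.489 × 4.23527 = 2.07105
With NRR above 1 the population is above replacement fertility.

2.071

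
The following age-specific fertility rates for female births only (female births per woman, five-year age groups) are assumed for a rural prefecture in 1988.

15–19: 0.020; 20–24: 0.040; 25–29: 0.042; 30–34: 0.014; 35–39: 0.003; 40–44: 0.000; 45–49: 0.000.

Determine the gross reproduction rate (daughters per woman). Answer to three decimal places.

0.595

Sum of female ASFRs = 0.020 + 0.040 + 0.042 + 0.014 + 0.003 + 0.000 + 0.000 = 0.119
GRR = 5 × 0.119 = 0.595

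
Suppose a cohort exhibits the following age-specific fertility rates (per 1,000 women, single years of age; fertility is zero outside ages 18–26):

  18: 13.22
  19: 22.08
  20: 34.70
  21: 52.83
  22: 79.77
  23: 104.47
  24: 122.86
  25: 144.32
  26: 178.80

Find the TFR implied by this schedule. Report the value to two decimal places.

0.75

Sum of ASFRs = 13.22 + 22.08 + 34.70 + 52.83 + 79.77 + 104.47 + 122.86 + 144.32 + 178.80 = 753.05
TFR = 753.05 / 1000 = 0.75305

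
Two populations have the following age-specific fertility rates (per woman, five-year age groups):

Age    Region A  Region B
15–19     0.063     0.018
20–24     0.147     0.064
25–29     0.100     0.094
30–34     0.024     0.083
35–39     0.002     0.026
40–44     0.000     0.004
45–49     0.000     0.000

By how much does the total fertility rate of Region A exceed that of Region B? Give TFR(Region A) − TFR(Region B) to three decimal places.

0.235

Region A:
  Sum of ASFRs = 0.063 + 0.147 + 0.100 + 0.024 + 0.002 + 0.000 + 0.000 = 0.336
  TFR = 5 × 0.336 = 1.68
Region B:
  Sum of ASFRs = 0.018 + 0.064 + 0.094 + 0.083 + 0.026 + 0.004 + 0.000 = 0.289
  TFR = 5 × 0.289 = 1.445
Difference = 1.68 − 1.445 = 0.235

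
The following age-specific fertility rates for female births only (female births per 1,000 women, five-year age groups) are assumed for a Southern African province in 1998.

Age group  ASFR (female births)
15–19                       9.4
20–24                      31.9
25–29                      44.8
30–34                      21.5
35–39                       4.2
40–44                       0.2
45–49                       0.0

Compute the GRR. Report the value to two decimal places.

0.56

Sum of female ASFRs = 9.4 + 31.9 + 44.8 + 21.5 + 4.2 + 0.2 + 0.0 = 112.0
GRR = 5 × 112.0 / 1000 = 0.56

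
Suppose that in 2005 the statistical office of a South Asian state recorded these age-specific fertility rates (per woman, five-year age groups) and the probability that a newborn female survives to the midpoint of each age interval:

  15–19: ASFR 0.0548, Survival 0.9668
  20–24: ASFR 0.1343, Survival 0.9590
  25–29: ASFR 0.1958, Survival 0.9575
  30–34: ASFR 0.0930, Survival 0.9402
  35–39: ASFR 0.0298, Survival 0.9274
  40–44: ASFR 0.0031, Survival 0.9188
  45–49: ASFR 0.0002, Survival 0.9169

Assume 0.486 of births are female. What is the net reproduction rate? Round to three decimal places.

Proportion female at birth = 0.486.
Per-age-group product (5 × ASFR × survival probability):
  15–19: 5 × 0.0548 × 0.9668 = 0.26490
  20–24: 5 × 0.1343 × 0.9590 = 0.64397
  25–29: 5 × 0.1958 × 0.9575 = 0.93739
  30–34: 5 × 0.0930 × 0.9402 = 0.43719
  35–39: 5 × 0.0298 × 0.9274 = 0.13818
  40–44: 5 × 0.0031 × 0.9188 = 0.01424
  45–49: 5 × 0.0002 × 0.9169 = 0.00092
Sum = 2.43679
NRR = 0.486 × 2.43679 = 1.18428
An NRR exceeding 1 indicates intrinsic growth under these rates.

1.184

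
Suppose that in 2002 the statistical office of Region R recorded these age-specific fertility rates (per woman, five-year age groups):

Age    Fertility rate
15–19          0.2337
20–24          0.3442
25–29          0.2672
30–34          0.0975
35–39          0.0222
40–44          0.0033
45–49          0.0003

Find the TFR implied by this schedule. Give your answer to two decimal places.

Sum of ASFRs = 0.2337 + 0.3442 + 0.2672 + 0.0975 + 0.0222 + 0.0033 + 0.0003 = 0.9684
TFR = 5 × 0.9684 = 4.842

4.84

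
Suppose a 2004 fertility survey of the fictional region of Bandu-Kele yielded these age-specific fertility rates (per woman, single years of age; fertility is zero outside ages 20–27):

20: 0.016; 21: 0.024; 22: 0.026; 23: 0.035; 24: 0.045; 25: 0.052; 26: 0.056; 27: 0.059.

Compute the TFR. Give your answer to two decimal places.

Sum of ASFRs = 0.016 + 0.024 + 0.026 + 0.035 + 0.045 + 0.052 + 0.056 + 0.059 = 0.313
TFR = 0.313

0.31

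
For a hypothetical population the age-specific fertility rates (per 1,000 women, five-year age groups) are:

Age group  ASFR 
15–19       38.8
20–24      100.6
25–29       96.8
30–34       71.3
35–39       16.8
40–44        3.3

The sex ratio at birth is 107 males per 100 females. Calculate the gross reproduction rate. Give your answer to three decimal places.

0.791

Proportion female at birth = 100 / (100 + 107) = 0.48309.
Sum of ASFRs = 38.8 + 100.6 + 96.8 + 71.3 + 16.8 + 3.3 = 327.6
TFR = 5 × 327.6 / 1000 = 1.638
GRR = 0.48309 × 1.638 = 0.79130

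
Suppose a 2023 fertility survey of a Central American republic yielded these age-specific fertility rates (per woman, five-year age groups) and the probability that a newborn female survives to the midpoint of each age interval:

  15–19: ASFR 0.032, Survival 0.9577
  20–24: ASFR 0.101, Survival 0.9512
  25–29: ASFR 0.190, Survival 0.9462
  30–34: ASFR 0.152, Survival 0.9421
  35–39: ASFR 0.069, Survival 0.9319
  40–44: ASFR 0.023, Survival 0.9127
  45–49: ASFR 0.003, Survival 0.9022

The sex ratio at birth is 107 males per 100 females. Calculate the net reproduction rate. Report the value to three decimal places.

Proportion female at birth = 100 / (100 + 107) = 0.48309.
Survival-weighted fertility by age (5·fₓ·Sₓ):
  15–19: 5 × 0.032 × 0.9577 = 0.15323
  20–24: 5 × 0.101 × 0.9512 = 0.48036
  25–29: 5 × 0.190 × 0.9462 = 0.89889
  30–34: 5 × 0.152 × 0.9421 = 0.71600
  35–39: 5 × 0.069 × 0.9319 = 0.32151
  40–44: 5 × 0.023 × 0.9127 = 0.10496
  45–49: 5 × 0.003 × 0.9022 = 0.01353
Sum = 2.68848
NRR = 0.48309 × 2.68848 = 1.29878
With NRR above 1 the population is above replacement fertility.

1.299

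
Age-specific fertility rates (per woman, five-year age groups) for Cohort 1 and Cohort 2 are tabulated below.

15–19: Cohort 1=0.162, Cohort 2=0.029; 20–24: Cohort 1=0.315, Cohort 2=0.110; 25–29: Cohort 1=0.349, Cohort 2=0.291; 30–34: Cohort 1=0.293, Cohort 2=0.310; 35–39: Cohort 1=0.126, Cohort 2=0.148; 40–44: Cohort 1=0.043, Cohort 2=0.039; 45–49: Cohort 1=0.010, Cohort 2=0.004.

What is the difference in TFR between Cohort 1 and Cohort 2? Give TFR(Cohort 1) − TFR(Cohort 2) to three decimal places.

Cohort 1:
  Sum of ASFRs = 0.162 + 0.315 + 0.349 + 0.293 + 0.126 + 0.043 + 0.010 = 1.298
  TFR = 5 × 1.298 = 6.49
Cohort 2:
  Sum of ASFRs = 0.029 + 0.110 + 0.291 + 0.310 + 0.148 + 0.039 + 0.004 = 0.931
  TFR = 5 × 0.931 = 4.655
Difference = 6.49 − 4.655 = 1.835

1.835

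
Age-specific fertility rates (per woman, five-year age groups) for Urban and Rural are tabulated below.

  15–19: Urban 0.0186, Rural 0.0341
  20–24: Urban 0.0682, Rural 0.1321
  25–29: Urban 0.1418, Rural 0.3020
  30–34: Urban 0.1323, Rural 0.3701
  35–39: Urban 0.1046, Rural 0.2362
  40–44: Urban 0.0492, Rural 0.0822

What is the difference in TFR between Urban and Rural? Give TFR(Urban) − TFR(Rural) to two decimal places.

Urban:
  Sum of ASFRs = 0.0186 + 0.0682 + 0.1418 + 0.1323 + 0.1046 + 0.0492 = 0.5147
  TFR = 5 × 0.5147 = 2.5735
Rural:
  Sum of ASFRs = 0.0341 + 0.1321 + 0.3020 + 0.3701 + 0.2362 + 0.0822 = 1.1567
  TFR = 5 × 1.1567 = 5.7835
Difference = 2.5735 − 5.7835 = -3.21

-3.21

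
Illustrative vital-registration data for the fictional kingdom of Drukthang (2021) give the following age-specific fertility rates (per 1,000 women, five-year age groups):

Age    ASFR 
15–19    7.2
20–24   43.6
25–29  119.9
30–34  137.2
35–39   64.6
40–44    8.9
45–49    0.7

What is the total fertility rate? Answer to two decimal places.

1.91

Sum of ASFRs = 7.2 + 43.6 + 119.9 + 137.2 + 64.6 + 8.9 + 0.7 = 382.1
TFR = 5 × 382.1 / 1000 = 1.9105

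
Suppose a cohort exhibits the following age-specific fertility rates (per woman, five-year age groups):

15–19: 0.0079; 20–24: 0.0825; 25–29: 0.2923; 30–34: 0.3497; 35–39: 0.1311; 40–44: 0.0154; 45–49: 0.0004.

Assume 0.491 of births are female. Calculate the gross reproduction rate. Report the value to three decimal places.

Proportion female at birth = 0.491.
Sum of ASFRs = 0.0079 + 0.0825 + 0.2923 + 0.3497 + 0.1311 + 0.0154 + 0.0004 = 0.8793
TFR = 5 × 0.8793 = 4.3965
GRR = 0.491 × 4.3965 = 2.15868

2.159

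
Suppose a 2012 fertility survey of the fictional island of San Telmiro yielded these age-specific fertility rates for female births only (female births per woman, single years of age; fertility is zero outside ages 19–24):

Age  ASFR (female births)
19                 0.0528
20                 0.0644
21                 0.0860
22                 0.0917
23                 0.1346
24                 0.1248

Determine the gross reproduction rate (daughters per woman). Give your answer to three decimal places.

Sum of female ASFRs = 0.0528 + 0.0644 + 0.0860 + 0.0917 + 0.1346 + 0.1248 = 0.5543
GRR = 0.5543

0.554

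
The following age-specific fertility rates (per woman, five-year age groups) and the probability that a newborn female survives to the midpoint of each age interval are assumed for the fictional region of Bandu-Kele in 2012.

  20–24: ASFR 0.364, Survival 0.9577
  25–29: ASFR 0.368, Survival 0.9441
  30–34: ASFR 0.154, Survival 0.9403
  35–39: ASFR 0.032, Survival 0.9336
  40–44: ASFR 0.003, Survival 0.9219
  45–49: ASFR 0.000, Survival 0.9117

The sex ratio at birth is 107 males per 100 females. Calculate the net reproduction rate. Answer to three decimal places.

Proportion female at birth = 100 / (100 + 107) = 0.48309.
Each age group contributes 5 × ASFR × survival:
  20–24: 5 × 0.364 × 0.9577 = 1.74301
  25–29: 5 × 0.368 × 0.9441 = 1.73714
  30–34: 5 × 0.154 × 0.9403 = 0.72403
  35–39: 5 × 0.032 × 0.9336 = 0.14938
  40–44: 5 × 0.003 × 0.9219 = 0.01383
  45–49: 5 × 0.000 × 0.9117 = 0.00000
Sum = 4.36739
NRR = 0.48309 × 4.36739 = 2.10984
NRR > 1, so each generation more than replaces itself.

2.110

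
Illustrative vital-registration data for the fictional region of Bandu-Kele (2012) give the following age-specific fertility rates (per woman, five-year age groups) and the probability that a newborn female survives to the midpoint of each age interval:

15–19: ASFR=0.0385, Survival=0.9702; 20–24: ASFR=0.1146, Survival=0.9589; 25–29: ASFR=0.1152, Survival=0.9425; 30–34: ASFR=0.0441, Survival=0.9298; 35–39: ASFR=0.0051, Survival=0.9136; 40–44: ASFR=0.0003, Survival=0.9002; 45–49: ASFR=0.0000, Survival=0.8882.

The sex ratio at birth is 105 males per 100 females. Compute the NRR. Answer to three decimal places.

0.736

Proportion female at birth = 100 / (100 + 105) = 0.48780.
Survival-weighted fertility by age (5·fₓ·Sₓ):
  15–19: 5 × 0.0385 × 0.9702 = 0.18676
  20–24: 5 × 0.1146 × 0.9589 = 0.54945
  25–29: 5 × 0.1152 × 0.9425 = 0.54288
  30–34: 5 × 0.0441 × 0.9298 = 0.20502
  35–39: 5 × 0.0051 × 0.9136 = 0.02330
  40–44: 5 × 0.0003 × 0.9002 = 0.00135
  45–49: 5 × 0.0000 × 0.8882 = 0.00000
Sum = 1.50876
NRR = 0.48780 × 1.50876 = 0.73597
NRR < 1, so the cohort does not fully replace itself.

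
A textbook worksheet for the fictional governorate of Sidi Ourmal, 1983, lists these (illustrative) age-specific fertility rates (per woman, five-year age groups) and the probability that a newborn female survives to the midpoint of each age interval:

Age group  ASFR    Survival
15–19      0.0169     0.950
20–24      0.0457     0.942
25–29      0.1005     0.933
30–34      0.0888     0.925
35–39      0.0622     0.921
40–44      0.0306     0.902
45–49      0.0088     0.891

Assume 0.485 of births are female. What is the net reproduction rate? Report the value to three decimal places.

Proportion female at birth = 0.485.
Weighting each age-specific rate by interval width and survival:
  15–19: 5 × 0.0169 × 0.950 = 0.08028
  20–24: 5 × 0.0457 × 0.942 = 0.21525
  25–29: 5 × 0.1005 × 0.933 = 0.46883
  30–34: 5 × 0.0888 × 0.925 = 0.41070
  35–39: 5 × 0.0622 × 0.921 = 0.28643
  40–44: 5 × 0.0306 × 0.902 = 0.13801
  45–49: 5 × 0.0088 × 0.891 = 0.03920
Sum = 1.63870
NRR = 0.485 × 1.63870 = 0.79477
An NRR under 1 implies long-run decline under these rates.

0.795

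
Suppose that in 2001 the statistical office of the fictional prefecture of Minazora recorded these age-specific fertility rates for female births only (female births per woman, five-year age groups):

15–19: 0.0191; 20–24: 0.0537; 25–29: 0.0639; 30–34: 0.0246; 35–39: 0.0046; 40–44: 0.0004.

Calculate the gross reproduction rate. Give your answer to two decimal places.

Sum of female ASFRs = 0.0191 + 0.0537 + 0.0639 + 0.0246 + 0.0046 + 0.0004 = 0.1663
GRR = 5 × 0.1663 = 0.8315

0.83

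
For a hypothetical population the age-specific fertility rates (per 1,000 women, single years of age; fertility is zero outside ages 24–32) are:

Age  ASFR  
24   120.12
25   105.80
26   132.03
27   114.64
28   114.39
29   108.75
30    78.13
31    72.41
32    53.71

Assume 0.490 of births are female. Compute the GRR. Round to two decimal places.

0.44

Proportion female at birth = 0.490.
Sum of ASFRs = 120.12 + 105.80 + 132.03 + 114.64 + 114.39 + 108.75 + 78.13 + 72.41 + 53.71 = 899.98
TFR = 899.98 / 1000 = 0.89998
GRR = 0.490 × 0.89998 = 0.44099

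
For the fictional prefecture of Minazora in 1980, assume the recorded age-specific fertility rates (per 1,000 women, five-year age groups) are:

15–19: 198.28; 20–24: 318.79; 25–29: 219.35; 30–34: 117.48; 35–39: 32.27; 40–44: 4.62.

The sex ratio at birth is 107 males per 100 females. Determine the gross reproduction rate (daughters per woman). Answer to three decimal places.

Proportion female at birth = 100 / (100 + 107) = 0.48309.
Sum of ASFRs = 198.28 + 318.79 + 219.35 + 117.48 + 32.27 + 4.62 = 890.79
TFR = 5 × 890.79 / 1000 = 4.45395
GRR = 0.48309 × 4.45395 = 2.15166

2.152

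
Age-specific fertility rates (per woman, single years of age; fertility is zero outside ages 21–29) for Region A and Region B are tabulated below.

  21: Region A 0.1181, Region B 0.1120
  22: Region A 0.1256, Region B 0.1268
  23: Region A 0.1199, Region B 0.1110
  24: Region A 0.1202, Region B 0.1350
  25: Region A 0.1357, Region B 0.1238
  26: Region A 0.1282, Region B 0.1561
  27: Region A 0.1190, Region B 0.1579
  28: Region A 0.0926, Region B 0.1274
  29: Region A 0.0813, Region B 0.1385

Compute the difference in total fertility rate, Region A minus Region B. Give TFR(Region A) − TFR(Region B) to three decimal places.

Region A:
  Sum of ASFRs = 0.1181 + 0.1256 + 0.1199 + 0.1202 + 0.1357 + 0.1282 + 0.1190 + 0.0926 + 0.0813 = 1.0406
  TFR = 1.0406
Region B:
  Sum of ASFRs = 0.1120 + 0.1268 + 0.1110 + 0.1350 + 0.1238 + 0.1561 + 0.1579 + 0.1274 + 0.1385 = 1.1885
  TFR = 1.1885
Difference = 1.0406 − 1.1885 = -0.1479

-0.148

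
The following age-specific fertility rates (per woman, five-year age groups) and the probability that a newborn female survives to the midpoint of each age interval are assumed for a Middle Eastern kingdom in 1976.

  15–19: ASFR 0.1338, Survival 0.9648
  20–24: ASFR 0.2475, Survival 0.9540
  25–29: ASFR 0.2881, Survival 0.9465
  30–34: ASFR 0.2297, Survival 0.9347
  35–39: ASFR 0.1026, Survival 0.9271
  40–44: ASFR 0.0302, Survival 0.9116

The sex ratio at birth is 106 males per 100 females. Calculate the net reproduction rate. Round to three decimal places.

Proportion female at birth = 100 / (100 + 106) = 0.48544.
Survival-weighted fertility by age (5·fₓ·Sₓ):
  15–19: 5 × 0.1338 × 0.9648 = 0.64545
  20–24: 5 × 0.2475 × 0.9540 = 1.18058
  25–29: 5 × 0.2881 × 0.9465 = 1.36343
  30–34: 5 × 0.2297 × 0.9347 = 1.07350
  35–39: 5 × 0.1026 × 0.9271 = 0.47560
  40–44: 5 × 0.0302 × 0.9116 = 0.13765
Sum = 4.87621
NRR = 0.48544 × 4.87621 = 2.36711

2.367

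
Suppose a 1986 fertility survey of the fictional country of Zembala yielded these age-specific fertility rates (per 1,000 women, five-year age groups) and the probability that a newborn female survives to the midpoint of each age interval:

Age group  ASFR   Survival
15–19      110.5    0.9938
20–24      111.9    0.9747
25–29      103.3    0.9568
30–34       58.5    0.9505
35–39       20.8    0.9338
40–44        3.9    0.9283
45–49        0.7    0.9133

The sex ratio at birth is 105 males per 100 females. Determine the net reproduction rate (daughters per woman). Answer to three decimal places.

Proportion female at birth = 100 / (100 + 105) = 0.48780.
Per-age-group product (5 × ASFR × survival probability):
  15–19: 5 × 110.5/1000 × 0.9938 = 0.54907
  20–24: 5 × 111.9/1000 × 0.9747 = 0.54534
  25–29: 5 × 103.3/1000 × 0.9568 = 0.49419
  30–34: 5 × 58.5/1000 × 0.9505 = 0.27802
  35–39: 5 × 20.8/1000 × 0.9338 = 0.09712
  40–44: 5 × 3.9/1000 × 0.9283 = 0.01810
  45–49: 5 × 0.7/1000 × 0.9133 = 0.00320
Sum = 1.98504
NRR = 0.48780 × 1.98504 = 0.96830

0.968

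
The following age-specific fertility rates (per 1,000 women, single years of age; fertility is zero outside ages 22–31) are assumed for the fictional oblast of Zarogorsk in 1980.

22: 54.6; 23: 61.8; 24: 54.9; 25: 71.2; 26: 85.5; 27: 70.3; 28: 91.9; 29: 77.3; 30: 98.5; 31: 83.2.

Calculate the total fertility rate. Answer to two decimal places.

0.75

Sum of ASFRs = 54.6 + 61.8 + 54.9 + 71.2 + 85.5 + 70.3 + 91.9 + 77.3 + 98.5 + 83.2 = 749.2
TFR = 749.2 / 1000 = 0.7492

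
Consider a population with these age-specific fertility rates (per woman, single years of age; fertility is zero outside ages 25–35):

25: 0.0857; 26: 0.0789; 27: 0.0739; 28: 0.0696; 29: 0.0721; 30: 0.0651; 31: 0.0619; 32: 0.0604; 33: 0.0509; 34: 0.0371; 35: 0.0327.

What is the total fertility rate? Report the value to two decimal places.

0.69

Sum of ASFRs = 0.0857 + 0.0789 + 0.0739 + 0.0696 + 0.0721 + 0.0651 + 0.0619 + 0.0604 + 0.0509 + 0.0371 + 0.0327 = 0.6883
TFR = 0.6883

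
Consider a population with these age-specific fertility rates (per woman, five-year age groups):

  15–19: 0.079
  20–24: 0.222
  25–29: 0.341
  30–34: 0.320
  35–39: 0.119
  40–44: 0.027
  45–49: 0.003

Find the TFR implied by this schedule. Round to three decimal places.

5.555

Sum of ASFRs = 0.079 + 0.222 + 0.341 + 0.320 + 0.119 + 0.027 + 0.003 = 1.111
TFR = 5 × 1.111 = 5.555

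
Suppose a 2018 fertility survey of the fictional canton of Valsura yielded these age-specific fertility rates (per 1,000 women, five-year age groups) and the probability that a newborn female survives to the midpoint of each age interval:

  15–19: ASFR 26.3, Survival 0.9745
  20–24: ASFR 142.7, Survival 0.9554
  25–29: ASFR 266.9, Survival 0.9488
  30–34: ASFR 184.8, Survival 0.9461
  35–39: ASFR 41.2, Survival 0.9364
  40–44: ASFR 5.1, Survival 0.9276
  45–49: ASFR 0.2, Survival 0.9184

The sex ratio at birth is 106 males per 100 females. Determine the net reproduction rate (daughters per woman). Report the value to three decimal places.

Proportion female at birth = 100 / (100 + 106) = 0.48544.
Per-age-group product (5 × ASFR × survival probability):
  15–19: 5 × 26.3/1000 × 0.9745 = 0.12815
  20–24: 5 × 142.7/1000 × 0.9554 = 0.68168
  25–29: 5 × 266.9/1000 × 0.9488 = 1.26617
  30–34: 5 × 184.8/1000 × 0.9461 = 0.87420
  35–39: 5 × 41.2/1000 × 0.9364 = 0.19290
  40–44: 5 × 5.1/1000 × 0.9276 = 0.02365
  45–49: 5 × 0.2/1000 × 0.9184 = 0.00092
Sum = 3.16767
NRR = 0.48544 × 3.16767 = 1.53771

1.538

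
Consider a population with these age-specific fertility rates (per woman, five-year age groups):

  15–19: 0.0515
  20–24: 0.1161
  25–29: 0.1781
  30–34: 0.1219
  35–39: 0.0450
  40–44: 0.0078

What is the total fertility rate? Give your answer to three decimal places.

2.602

Sum of ASFRs = 0.0515 + 0.1161 + 0.1781 + 0.1219 + 0.0450 + 0.0078 = 0.5204
TFR = 5 × 0.5204 = 2.602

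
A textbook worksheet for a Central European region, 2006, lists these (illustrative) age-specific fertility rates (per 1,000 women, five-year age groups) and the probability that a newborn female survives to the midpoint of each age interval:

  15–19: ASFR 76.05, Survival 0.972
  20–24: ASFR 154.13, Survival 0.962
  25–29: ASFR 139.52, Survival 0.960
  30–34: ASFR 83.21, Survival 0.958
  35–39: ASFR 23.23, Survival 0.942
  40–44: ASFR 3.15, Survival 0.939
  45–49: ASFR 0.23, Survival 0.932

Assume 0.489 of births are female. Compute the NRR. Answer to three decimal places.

Proportion female at birth = 0.489.
Each age group contributes 5 × ASFR × survival:
  15–19: 5 × 76.05/1000 × 0.972 = 0.36960
  20–24: 5 × 154.13/1000 × 0.962 = 0.74137
  25–29: 5 × 139.52/1000 × 0.960 = 0.66970
  30–34: 5 × 83.21/1000 × 0.958 = 0.39858
  35–39: 5 × 23.23/1000 × 0.942 = 0.10941
  40–44: 5 × 3.15/1000 × 0.939 = 0.01479
  45–49: 5 × 0.23/1000 × 0.932 = 0.00107
Sum = 2.30452
NRR = 0.489 × 2.30452 = 1.12691

1.127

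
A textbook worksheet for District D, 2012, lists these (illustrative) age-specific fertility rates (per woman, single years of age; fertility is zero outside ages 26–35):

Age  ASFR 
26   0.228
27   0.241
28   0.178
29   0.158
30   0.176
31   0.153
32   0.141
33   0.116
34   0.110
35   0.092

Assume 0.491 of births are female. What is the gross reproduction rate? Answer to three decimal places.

0.782

Proportion female at birth = 0.491.
Sum of ASFRs = 0.228 + 0.241 + 0.178 + 0.158 + 0.176 + 0.153 + 0.141 + 0.116 + 0.110 + 0.092 = 1.593
TFR = 1.593
GRR = 0.491 × 1.593 = 0.78216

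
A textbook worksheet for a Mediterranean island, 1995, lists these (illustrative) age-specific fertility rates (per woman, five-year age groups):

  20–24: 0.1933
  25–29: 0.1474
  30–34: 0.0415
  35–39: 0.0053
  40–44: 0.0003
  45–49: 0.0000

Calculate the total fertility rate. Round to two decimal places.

Sum of ASFRs = 0.1933 + 0.1474 + 0.0415 + 0.0053 + 0.0003 + 0.0000 = 0.3878
TFR = 5 × 0.3878 = 1.939

1.94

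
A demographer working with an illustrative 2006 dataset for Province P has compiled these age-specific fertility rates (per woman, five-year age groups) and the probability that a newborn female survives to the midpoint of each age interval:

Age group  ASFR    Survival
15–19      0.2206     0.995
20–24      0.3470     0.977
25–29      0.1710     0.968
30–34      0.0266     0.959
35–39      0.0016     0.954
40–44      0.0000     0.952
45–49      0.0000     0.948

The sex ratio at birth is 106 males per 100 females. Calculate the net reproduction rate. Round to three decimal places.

1.823

Proportion female at birth = 100 / (100 + 106) = 0.48544.
Per-age-group product (5 × ASFR × survival probability):
  15–19: 5 × 0.2206 × 0.995 = 1.09749
  20–24: 5 × 0.3470 × 0.977 = 1.69510
  25–29: 5 × 0.1710 × 0.968 = 0.82764
  30–34: 5 × 0.0266 × 0.959 = 0.12755
  35–39: 5 × 0.0016 × 0.954 = 0.00763
  40–44: 5 × 0.0000 × 0.952 = 0.00000
  45–49: 5 × 0.0000 × 0.948 = 0.00000
Sum = 3.75541
NRR = 0.48544 × 3.75541 = 1.82303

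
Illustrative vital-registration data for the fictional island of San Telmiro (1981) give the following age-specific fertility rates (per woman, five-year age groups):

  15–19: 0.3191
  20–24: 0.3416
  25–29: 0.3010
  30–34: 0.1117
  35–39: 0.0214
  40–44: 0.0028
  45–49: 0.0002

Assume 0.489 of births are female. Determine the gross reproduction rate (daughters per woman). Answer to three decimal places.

Proportion female at birth = 0.489.
Sum of ASFRs = 0.3191 + 0.3416 + 0.3010 + 0.1117 + 0.0214 + 0.0028 + 0.0002 = 1.0978
TFR = 5 × 1.0978 = 5.489
GRR = 0.489 × 5.489 = 2.68412

2.684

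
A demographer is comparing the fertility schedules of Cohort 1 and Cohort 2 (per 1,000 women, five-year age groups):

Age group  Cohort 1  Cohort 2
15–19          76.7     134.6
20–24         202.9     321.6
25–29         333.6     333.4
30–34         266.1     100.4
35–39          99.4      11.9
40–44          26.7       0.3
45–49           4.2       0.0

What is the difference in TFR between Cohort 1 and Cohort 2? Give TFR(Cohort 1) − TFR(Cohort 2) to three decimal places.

0.537

Cohort 1:
  Sum of ASFRs = 76.7 + 202.9 + 333.6 + 266.1 + 99.4 + 26.7 + 4.2 = 1009.6
  TFR = 5 × 1009.6 / 1000 = 5.048
Cohort 2:
  Sum of ASFRs = 134.6 + 321.6 + 333.4 + 100.4 + 11.9 + 0.3 + 0.0 = 902.2
  TFR = 5 × 902.2 / 1000 = 4.511
Difference = 5.048 − 4.511 = 0.537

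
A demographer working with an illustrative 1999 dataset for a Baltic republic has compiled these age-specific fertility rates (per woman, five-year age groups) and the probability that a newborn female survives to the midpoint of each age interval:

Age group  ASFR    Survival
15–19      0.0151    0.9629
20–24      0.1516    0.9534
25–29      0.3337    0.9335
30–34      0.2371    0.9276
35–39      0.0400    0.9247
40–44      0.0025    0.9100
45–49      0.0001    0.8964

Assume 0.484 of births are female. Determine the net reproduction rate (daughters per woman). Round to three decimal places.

1.766

Proportion female at birth = 0.484.
Per-age-group product (5 × ASFR × survival probability):
  15–19: 5 × 0.0151 × 0.9629 = 0.07270
  20–24: 5 × 0.1516 × 0.9534 = 0.72268
  25–29: 5 × 0.3337 × 0.9335 = 1.55754
  30–34: 5 × 0.2371 × 0.9276 = 1.09967
  35–39: 5 × 0.0400 × 0.9247 = 0.18494
  40–44: 5 × 0.0025 × 0.9100 = 0.01138
  45–49: 5 × 0.0001 × 0.8964 = 0.00045
Sum = 3.64936
NRR = 0.484 × 3.64936 = 1.76629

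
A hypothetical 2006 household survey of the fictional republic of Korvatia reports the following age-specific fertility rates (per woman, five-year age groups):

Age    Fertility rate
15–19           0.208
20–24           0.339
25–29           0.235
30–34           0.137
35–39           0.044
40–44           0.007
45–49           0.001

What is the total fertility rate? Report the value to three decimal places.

4.855

Sum of ASFRs = 0.208 + 0.339 + 0.235 + 0.137 + 0.044 + 0.007 + 0.001 = 0.971
TFR = 5 × 0.971 = 4.855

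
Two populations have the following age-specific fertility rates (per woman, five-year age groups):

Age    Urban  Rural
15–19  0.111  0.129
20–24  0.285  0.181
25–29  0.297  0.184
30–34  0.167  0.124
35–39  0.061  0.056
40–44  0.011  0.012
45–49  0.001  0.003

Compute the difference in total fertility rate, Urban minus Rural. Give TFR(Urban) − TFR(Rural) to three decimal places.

Urban:
  Sum of ASFRs = 0.111 + 0.285 + 0.297 + 0.167 + 0.061 + 0.011 + 0.001 = 0.933
  TFR = 5 × 0.933 = 4.665
Rural:
  Sum of ASFRs = 0.129 + 0.181 + 0.184 + 0.124 + 0.056 + 0.012 + 0.003 = 0.689
  TFR = 5 × 0.689 = 3.445
Difference = 4.665 − 3.445 = 1.22

1.220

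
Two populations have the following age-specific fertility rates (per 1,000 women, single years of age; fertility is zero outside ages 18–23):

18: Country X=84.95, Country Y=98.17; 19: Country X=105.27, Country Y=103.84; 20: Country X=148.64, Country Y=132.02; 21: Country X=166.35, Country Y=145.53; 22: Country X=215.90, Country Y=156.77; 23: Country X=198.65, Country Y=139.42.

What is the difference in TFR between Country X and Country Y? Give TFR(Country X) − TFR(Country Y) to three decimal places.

0.144

Country X:
  Sum of ASFRs = 84.95 + 105.27 + 148.64 + 166.35 + 215.90 + 198.65 = 919.76
  TFR = 919.76 / 1000 = 0.91976
Country Y:
  Sum of ASFRs = 98.17 + 103.84 + 132.02 + 145.53 + 156.77 + 139.42 = 775.75
  TFR = 775.75 / 1000 = 0.77575
Difference = 0.91976 − 0.77575 = 0.14401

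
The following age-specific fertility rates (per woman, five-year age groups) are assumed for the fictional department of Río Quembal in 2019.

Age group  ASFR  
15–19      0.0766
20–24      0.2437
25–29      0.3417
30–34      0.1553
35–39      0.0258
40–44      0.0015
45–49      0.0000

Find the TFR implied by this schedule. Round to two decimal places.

4.22

Sum of ASFRs = 0.0766 + 0.2437 + 0.3417 + 0.1553 + 0.0258 + 0.0015 + 0.0000 = 0.8446
TFR = 5 × 0.8446 = 4.223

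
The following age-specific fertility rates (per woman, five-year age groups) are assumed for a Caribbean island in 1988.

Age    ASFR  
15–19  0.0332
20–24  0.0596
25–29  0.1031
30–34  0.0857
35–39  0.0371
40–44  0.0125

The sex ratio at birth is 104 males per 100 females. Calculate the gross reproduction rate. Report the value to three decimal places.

0.812

Proportion female at birth = 100 / (100 + 104) = 0.49020.
Sum of ASFRs = 0.0332 + 0.0596 + 0.1031 + 0.0857 + 0.0371 + 0.0125 = 0.3312
TFR = 5 × 0.3312 = 1.656
GRR = 0.49020 × 1.656 = 0.81177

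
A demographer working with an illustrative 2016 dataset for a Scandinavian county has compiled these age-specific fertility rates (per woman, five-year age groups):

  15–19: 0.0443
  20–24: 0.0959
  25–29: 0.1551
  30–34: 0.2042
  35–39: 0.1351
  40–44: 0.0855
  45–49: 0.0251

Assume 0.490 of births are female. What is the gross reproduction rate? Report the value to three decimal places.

Proportion female at birth = 0.490.
Sum of ASFRs = 0.0443 + 0.0959 + 0.1551 + 0.2042 + 0.1351 + 0.0855 + 0.0251 = 0.7452
TFR = 5 × 0.7452 = 3.726
GRR = 0.490 × 3.726 = 1.82574

1.826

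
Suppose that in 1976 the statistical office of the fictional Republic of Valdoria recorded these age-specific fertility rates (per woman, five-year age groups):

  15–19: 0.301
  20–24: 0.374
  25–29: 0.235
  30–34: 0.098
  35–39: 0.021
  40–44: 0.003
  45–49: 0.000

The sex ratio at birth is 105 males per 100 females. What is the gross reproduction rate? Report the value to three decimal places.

2.517

Proportion female at birth = 100 / (100 + 105) = 0.48780.
Sum of ASFRs = 0.301 + 0.374 + 0.235 + 0.098 + 0.021 + 0.003 + 0.000 = 1.032
TFR = 5 × 1.032 = 5.16
GRR = 0.48780 × 5.16 = 2.51705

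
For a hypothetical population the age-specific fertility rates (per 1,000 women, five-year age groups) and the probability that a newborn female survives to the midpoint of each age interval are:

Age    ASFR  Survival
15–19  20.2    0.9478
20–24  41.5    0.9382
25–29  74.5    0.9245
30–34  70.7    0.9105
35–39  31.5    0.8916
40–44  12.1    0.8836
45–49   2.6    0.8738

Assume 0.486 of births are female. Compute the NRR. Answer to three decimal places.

Proportion female at birth = 0.486.
Per-age-group product (5 × ASFR × survival probability):
  15–19: 5 × 20.2/1000 × 0.9478 = 0.09573
  20–24: 5 × 41.5/1000 × 0.9382 = 0.19468
  25–29: 5 × 74.5/1000 × 0.9245 = 0.34438
  30–34: 5 × 70.7/1000 × 0.9105 = 0.32186
  35–39: 5 × 31.5/1000 × 0.8916 = 0.14043
  40–44: 5 × 12.1/1000 × 0.8836 = 0.05346
  45–49: 5 × 2.6/1000 × 0.8738 = 0.01136
Sum = 1.16190
NRR = 0.486 × 1.16190 = 0.56468
NRR < 1, so the cohort does not fully replace itself.

0.565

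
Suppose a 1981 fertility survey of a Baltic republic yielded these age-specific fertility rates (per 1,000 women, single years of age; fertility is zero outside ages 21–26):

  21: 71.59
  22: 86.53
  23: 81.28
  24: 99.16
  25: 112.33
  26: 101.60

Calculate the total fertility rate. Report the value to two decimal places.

0.55

Sum of ASFRs = 71.59 + 86.53 + 81.28 + 99.16 + 112.33 + 101.60 = 552.49
TFR = 552.49 / 1000 = 0.55249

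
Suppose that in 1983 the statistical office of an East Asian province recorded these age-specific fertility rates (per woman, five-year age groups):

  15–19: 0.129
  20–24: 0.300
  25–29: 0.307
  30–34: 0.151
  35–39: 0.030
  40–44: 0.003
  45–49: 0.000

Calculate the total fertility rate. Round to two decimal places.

Sum of ASFRs = 0.129 + 0.300 + 0.307 + 0.151 + 0.030 + 0.003 + 0.000 = 0.920
TFR = 5 × 0.920 = 4.6

4.60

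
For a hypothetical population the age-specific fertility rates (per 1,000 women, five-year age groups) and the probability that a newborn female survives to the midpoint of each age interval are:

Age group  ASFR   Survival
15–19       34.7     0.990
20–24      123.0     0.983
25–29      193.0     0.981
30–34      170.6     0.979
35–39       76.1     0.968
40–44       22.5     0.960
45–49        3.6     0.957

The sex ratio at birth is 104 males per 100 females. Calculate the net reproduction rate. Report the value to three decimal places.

1.496

Proportion female at birth = 100 / (100 + 104) = 0.49020.
Weighting each age-specific rate by interval width and survival:
  15–19: 5 × 34.7/1000 × 0.990 = 0.17177
  20–24: 5 × 123.0/1000 × 0.983 = 0.60455
  25–29: 5 × 193.0/1000 × 0.981 = 0.94667
  30–34: 5 × 170.6/1000 × 0.979 = 0.83509
  35–39: 5 × 76.1/1000 × 0.968 = 0.36832
  40–44: 5 × 22.5/1000 × 0.960 = 0.10800
  45–49: 5 × 3.6/1000 × 0.957 = 0.01723
Sum = 3.05163
NRR = 0.49020 × 3.05163 = 1.49591
With NRR above 1 the population is above replacement fertility.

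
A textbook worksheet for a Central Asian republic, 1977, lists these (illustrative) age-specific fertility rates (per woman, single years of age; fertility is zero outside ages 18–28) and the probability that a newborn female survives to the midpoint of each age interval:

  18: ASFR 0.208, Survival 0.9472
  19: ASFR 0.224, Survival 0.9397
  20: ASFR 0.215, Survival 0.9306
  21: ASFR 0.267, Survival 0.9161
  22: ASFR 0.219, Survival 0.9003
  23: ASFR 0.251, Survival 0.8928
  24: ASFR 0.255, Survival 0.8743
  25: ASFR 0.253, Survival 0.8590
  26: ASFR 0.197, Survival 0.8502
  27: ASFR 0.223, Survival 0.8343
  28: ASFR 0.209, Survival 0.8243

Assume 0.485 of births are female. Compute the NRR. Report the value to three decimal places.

1.086

Proportion female at birth = 0.485.
Weighting each age-specific rate by interval width and survival:
  18: 1 × 0.208 × 0.9472 = 0.19702
  19: 1 × 0.224 × 0.9397 = 0.21049
  20: 1 × 0.215 × 0.9306 = 0.20008
  21: 1 × 0.267 × 0.9161 = 0.24460
  22: 1 × 0.219 × 0.9003 = 0.19717
  23: 1 × 0.251 × 0.8928 = 0.22409
  24: 1 × 0.255 × 0.8743 = 0.22295
  25: 1 × 0.253 × 0.8590 = 0.21733
  26: 1 × 0.197 × 0.8502 = 0.16749
  27: 1 × 0.223 × 0.8343 = 0.18605
  28: 1 × 0.209 × 0.8243 = 0.17228
Sum = 2.23955
NRR = 0.485 × 2.23955 = 1.08618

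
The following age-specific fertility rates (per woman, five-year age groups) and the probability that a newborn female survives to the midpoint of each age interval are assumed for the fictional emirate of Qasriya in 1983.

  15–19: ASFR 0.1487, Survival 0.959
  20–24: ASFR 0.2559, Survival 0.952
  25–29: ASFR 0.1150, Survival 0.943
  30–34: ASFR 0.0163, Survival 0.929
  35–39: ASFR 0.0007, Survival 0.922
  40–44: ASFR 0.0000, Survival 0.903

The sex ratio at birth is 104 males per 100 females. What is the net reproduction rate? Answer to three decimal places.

Proportion female at birth = 100 / (100 + 104) = 0.49020.
Each age group contributes 5 × ASFR × survival:
  15–19: 5 × 0.1487 × 0.959 = 0.71302
  20–24: 5 × 0.2559 × 0.952 = 1.21808
  25–29: 5 × 0.1150 × 0.943 = 0.54223
  30–34: 5 × 0.0163 × 0.929 = 0.07571
  35–39: 5 × 0.0007 × 0.922 = 0.00323
  40–44: 5 × 0.0000 × 0.903 = 0.00000
Sum = 2.55227
NRR = 0.49020 × 2.55227 = 1.25112

1.251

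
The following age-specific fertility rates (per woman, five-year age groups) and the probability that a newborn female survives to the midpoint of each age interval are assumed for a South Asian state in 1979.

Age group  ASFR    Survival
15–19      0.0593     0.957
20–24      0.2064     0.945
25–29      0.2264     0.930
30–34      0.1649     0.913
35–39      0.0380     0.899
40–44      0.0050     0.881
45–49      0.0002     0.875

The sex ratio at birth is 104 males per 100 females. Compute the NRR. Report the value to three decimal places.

Proportion female at birth = 100 / (100 + 104) = 0.49020.
Each age group contributes 5 × ASFR × survival:
  15–19: 5 × 0.0593 × 0.957 = 0.28375
  20–24: 5 × 0.2064 × 0.945 = 0.97524
  25–29: 5 × 0.2264 × 0.930 = 1.05276
  30–34: 5 × 0.1649 × 0.913 = 0.75277
  35–39: 5 × 0.0380 × 0.899 = 0.17081
  40–44: 5 × 0.0050 × 0.881 = 0.02203
  45–49: 5 × 0.0002 × 0.875 = 0.00088
Sum = 3.25824
NRR = 0.49020 × 3.25824 = 1.59719
NRR > 1, so each generation more than replaces itself.

1.597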